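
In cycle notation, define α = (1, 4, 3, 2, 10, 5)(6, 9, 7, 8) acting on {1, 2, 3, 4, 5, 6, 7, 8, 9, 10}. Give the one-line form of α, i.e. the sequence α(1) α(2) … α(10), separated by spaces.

4 10 2 3 1 9 8 6 7 5

Each element maps to the next entry in its cycle (wrapping to the front): 1↦4, 2↦10, 3↦2, 4↦3, 5↦1, 6↦9, 7↦8, 8↦6, 9↦7, 10↦5.
So the one-line form is 4 10 2 3 1 9 8 6 7 5.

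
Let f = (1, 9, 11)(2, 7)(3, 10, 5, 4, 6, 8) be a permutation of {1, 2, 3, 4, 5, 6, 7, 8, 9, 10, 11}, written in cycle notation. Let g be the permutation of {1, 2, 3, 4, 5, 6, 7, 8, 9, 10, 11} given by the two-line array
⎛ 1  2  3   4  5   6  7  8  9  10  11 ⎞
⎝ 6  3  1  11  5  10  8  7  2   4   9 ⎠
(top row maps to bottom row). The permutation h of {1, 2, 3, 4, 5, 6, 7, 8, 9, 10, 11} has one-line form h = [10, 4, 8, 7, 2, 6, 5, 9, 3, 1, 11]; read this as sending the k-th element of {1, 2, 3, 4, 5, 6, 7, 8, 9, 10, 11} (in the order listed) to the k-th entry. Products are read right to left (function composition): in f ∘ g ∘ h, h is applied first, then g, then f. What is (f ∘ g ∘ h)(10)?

Apply the permutations in order: h(10) = 1, then g(1) = 6, then f(6) = 8. So (f ∘ g ∘ h)(10) = 8.

8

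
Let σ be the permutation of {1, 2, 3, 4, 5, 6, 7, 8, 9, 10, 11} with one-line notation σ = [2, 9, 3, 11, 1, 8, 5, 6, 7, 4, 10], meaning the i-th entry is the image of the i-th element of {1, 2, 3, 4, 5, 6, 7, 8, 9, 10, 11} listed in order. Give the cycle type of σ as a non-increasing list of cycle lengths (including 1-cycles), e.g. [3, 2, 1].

[5, 3, 2, 1]

The disjoint cycles are (1 2 9 7 5)(3)(4 11 10)(6 8), with lengths 5, 3, 2, 1 in non-increasing order.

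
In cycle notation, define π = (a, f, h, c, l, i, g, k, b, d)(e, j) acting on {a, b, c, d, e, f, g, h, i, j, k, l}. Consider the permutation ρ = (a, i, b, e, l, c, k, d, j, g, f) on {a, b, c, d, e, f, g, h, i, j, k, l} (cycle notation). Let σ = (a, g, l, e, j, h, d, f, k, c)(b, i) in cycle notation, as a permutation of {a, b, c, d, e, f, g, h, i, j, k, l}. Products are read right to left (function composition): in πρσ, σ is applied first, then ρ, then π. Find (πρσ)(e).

(πρσ)(e) = π(ρ(σ(e))). σ(e) = j, then ρ(j) = g, then π(g) = k, so the result is k.

k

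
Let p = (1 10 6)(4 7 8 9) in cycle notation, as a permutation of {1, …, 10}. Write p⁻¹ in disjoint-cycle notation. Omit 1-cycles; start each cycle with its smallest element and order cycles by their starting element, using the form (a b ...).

(1 6 10)(4 9 8 7)

Inverting a permutation written in cycle notation just reverses the order within every cycle.
After reversing and putting each cycle's least element first, p⁻¹ = (1 6 10)(4 9 8 7).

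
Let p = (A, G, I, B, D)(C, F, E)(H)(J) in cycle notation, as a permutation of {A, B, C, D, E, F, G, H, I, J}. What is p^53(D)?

D lies in the 5-cycle (A, G, I, B, D).
On a 5-cycle, p^5 is the identity, so p^53 = p^3 there (53 ≡ 3 mod 5).
Advancing 3 steps from D: D → A → G → I.

I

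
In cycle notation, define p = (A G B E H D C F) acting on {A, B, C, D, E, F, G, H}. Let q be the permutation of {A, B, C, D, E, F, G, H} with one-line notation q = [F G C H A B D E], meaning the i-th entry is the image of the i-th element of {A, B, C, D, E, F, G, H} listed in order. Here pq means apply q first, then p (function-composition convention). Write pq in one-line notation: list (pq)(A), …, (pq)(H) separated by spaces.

(pq)(x) = p(q(x)). Computing each image: p(q(A)) = p(F) = A, p(q(B)) = p(G) = B, p(q(C)) = p(C) = F, p(q(D)) = p(H) = D, p(q(E)) = p(A) = G, p(q(F)) = p(B) = E, p(q(G)) = p(D) = C, p(q(H)) = p(E) = H.
Hence pq = [A B F D G E C H].

A B F D G E C H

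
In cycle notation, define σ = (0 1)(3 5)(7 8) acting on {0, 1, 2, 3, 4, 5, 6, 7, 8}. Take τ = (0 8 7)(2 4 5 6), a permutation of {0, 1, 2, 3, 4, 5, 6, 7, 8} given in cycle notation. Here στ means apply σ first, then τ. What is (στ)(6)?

σ(6) = 6, then τ(6) = 2; composing gives (στ)(6) = 2.

2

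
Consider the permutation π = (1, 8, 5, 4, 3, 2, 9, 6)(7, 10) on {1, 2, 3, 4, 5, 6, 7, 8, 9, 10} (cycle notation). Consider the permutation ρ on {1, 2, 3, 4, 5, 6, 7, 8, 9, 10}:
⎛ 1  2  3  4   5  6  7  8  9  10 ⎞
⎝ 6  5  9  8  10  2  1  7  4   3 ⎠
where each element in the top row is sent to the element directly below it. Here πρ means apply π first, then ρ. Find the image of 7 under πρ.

3

π(7) = 10, then ρ(10) = 3; composing gives (πρ)(7) = 3.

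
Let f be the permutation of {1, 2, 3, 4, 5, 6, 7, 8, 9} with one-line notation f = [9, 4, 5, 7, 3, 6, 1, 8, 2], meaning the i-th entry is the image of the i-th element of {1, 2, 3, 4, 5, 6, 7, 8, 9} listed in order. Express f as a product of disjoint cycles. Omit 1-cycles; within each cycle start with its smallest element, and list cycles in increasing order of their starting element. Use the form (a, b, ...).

(1, 9, 2, 4, 7)(3, 5)

Start at 1 and follow images: 1 → 9 → 2 → 4 → 7 → 1, giving the cycle (1, 9, 2, 4, 7).
Repeating from the next unused element and collecting all non-trivial cycles gives (1, 9, 2, 4, 7)(3, 5).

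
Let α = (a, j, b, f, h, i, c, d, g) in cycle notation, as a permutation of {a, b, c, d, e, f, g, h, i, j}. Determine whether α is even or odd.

even

The cycle lengths are 9, 1.
A cycle is odd iff its length is even; α has 0 even-length cycles, so sgn(α) = (−1)^0 and α is even.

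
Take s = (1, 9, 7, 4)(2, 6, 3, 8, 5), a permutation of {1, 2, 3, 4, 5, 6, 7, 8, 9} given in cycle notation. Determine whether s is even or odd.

odd

The cycle lengths are 5, 4.
A cycle of length ℓ contributes ℓ−1 transpositions, so s is a product of 4 + 3 = 7 transpositions — odd.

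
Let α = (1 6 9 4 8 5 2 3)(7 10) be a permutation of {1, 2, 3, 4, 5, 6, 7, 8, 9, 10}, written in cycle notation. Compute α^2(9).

9 lies in the 8-cycle (1 6 9 4 8 5 2 3).
Stepping 2 places around the cycle: 9 → 4 → 8.

8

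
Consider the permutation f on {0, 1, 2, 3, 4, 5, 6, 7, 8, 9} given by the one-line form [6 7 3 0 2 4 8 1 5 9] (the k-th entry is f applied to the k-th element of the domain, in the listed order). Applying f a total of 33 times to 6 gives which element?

Tracing 6 → 8 → … returns to 6 after 7 steps, so 6 lies in a 7-cycle (0, 6, 8, 5, 4, 2, 3).
On a 7-cycle, f^7 is the identity, so f^33 = f^5 there (33 ≡ 5 mod 7).
Advancing 5 steps from 6: 6 → 8 → 5 → 4 → 2 → 3.

3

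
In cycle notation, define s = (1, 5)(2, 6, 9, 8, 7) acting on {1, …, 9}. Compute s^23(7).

9

7 lies in the 5-cycle (2, 6, 9, 8, 7).
Powers repeat with period 5 on this cycle, and 23 mod 5 = 3, so s^23(7) = s^3(7).
Stepping 3 places around the cycle: 7 → 2 → 6 → 9.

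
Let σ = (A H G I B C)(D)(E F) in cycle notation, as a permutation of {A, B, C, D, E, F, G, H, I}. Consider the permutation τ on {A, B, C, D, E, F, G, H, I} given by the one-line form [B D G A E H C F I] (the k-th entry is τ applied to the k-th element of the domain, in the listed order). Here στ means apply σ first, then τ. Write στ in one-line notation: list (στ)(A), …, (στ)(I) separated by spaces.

Chase each element through σ then τ: A → H → F; B → C → G; C → A → B; D → D → A; E → F → H; F → E → E; G → I → I; H → G → C; I → B → D.
So στ in one-line form is F G B A H E I C D.

F G B A H E I C D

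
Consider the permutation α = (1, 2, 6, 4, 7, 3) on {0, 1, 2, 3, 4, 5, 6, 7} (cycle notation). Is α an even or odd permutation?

odd

The cycle lengths are 6, 1, 1.
A cycle of length ℓ contributes ℓ−1 transpositions, so α is a product of 5 transpositions — odd.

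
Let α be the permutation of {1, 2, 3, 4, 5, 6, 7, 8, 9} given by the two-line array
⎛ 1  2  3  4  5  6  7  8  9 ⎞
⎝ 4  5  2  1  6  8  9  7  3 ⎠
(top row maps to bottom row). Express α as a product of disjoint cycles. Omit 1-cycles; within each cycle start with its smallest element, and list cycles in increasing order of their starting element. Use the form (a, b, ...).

Start at 1 and follow images: 1 → 4 → 1, giving the cycle (1, 4).
Repeating from the next unused element and collecting all non-trivial cycles gives (1, 4)(2, 5, 6, 8, 7, 9, 3).

(1, 4)(2, 5, 6, 8, 7, 9, 3)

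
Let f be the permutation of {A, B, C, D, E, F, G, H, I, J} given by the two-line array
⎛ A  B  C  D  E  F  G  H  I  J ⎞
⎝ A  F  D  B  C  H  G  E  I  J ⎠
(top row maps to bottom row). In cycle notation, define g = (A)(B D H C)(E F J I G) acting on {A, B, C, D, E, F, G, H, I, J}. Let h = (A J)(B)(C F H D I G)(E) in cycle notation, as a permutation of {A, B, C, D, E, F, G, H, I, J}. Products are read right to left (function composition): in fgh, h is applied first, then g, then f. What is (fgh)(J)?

Apply the permutations in order: h(J) = A, then g(A) = A, then f(A) = A. So (fgh)(J) = A.

A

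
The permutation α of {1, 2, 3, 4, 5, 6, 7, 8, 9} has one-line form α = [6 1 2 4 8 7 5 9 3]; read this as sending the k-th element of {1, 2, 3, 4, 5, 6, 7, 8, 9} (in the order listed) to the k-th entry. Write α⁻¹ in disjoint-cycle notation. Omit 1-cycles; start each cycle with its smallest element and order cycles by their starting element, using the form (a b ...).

First write α in disjoint cycles: (1 6 7 5 8 9 3 2).
The inverse reverses every cycle; in canonical form, α⁻¹ = (1 2 3 9 8 5 7 6).

(1 2 3 9 8 5 7 6)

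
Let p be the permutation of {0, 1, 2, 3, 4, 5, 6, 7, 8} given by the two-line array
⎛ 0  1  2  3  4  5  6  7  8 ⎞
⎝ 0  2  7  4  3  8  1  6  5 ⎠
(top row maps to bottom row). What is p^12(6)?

6

Tracing 6 → 1 → … returns to 6 after 4 steps, so 6 lies in a 4-cycle (1 2 7 6).
Powers repeat with period 4 on this cycle, and 12 mod 4 = 0, so p^12(6) = p^0(6).
So p^12(6) = 6.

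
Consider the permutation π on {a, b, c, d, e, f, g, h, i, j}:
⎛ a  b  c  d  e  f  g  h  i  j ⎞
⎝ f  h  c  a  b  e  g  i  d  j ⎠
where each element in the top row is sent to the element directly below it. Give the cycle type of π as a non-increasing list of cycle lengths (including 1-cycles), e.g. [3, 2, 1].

The disjoint cycles are (a, f, e, b, h, i, d)(c)(g)(j), with lengths 7, 1, 1, 1 in non-increasing order.

[7, 1, 1, 1]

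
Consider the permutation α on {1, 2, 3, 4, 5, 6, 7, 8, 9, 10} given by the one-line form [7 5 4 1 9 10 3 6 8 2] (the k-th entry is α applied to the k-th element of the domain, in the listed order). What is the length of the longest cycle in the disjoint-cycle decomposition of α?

Decomposing into disjoint cycles gives (1 7 3 4)(2 5 9 8 6 10); the longest has length 6.

6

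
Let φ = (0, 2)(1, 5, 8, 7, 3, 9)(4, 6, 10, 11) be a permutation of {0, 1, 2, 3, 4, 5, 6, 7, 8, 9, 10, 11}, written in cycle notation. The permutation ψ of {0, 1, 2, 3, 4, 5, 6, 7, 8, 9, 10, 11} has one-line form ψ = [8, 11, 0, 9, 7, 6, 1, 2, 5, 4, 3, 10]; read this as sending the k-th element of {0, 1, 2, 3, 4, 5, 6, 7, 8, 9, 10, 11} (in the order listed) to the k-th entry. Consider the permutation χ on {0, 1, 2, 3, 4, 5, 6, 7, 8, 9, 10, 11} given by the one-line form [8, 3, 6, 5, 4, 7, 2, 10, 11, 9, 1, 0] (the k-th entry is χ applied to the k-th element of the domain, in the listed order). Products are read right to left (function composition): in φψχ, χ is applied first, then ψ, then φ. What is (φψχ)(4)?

(φψχ)(4) = φ(ψ(χ(4))). χ(4) = 4, then ψ(4) = 7, then φ(7) = 3, so the result is 3.

3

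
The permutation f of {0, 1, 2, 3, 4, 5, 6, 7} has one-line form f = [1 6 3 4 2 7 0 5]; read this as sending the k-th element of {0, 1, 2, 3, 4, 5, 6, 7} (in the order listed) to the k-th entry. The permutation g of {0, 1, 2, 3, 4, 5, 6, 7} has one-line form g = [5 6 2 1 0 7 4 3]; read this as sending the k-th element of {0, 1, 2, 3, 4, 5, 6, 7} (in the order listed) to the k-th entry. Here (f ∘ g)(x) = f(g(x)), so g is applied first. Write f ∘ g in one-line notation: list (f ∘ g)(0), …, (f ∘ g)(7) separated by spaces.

7 0 3 6 1 5 2 4

For each element, apply g then f: 0 → 5 → 7; 1 → 6 → 0; 2 → 2 → 3; 3 → 1 → 6; 4 → 0 → 1; 5 → 7 → 5; 6 → 4 → 2; 7 → 3 → 4.
So f ∘ g in one-line form is 7 0 3 6 1 5 2 4.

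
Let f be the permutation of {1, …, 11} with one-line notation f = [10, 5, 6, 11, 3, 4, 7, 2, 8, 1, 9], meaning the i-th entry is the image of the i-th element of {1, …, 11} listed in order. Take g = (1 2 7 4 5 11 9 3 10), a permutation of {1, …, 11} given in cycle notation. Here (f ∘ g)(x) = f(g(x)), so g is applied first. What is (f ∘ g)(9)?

g(9) = 3, then f(3) = 6; composing gives (f ∘ g)(9) = 6.

6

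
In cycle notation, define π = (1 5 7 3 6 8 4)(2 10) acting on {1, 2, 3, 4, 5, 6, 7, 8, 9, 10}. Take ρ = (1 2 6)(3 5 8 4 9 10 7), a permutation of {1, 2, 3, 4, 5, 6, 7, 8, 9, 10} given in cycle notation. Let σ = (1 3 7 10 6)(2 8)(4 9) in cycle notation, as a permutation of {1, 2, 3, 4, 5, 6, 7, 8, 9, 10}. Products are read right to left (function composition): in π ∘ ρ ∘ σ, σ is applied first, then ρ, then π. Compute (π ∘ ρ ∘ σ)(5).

Apply the permutations in order: σ(5) = 5, then ρ(5) = 8, then π(8) = 4. So (π ∘ ρ ∘ σ)(5) = 4.

4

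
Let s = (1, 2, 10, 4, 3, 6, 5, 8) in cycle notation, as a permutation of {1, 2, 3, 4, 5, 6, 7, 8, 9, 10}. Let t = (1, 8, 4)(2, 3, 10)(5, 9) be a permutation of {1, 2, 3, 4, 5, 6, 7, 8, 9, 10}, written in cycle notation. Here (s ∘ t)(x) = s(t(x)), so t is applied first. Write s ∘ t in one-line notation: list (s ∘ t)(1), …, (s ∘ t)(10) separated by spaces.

1 6 4 2 9 5 7 3 8 10

(s ∘ t)(x) = s(t(x)). Computing each image: s(t(1)) = s(8) = 1, s(t(2)) = s(3) = 6, s(t(3)) = s(10) = 4, s(t(4)) = s(1) = 2, s(t(5)) = s(9) = 9, s(t(6)) = s(6) = 5, s(t(7)) = s(7) = 7, s(t(8)) = s(4) = 3, s(t(9)) = s(5) = 8, s(t(10)) = s(2) = 10.
Hence s ∘ t = [1 6 4 2 9 5 7 3 8 10].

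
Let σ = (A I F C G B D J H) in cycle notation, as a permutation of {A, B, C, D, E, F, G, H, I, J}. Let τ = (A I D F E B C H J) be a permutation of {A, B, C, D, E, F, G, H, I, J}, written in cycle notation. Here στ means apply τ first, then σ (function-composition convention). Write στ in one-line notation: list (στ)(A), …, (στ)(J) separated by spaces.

Chase each element through τ then σ: A → I → F; B → C → G; C → H → A; D → F → C; E → B → D; F → E → E; G → G → B; H → J → H; I → D → J; J → A → I.
So στ in one-line form is F G A C D E B H J I.

F G A C D E B H J I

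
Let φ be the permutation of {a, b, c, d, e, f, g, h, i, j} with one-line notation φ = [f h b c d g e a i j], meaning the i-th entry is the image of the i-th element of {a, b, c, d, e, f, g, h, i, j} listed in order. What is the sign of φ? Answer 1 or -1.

In disjoint-cycle form the cycle lengths are 8, 1, 1.
A cycle is odd iff its length is even; φ has 1 even-length cycle, so sgn(φ) = (−1)^1 and φ is odd.

-1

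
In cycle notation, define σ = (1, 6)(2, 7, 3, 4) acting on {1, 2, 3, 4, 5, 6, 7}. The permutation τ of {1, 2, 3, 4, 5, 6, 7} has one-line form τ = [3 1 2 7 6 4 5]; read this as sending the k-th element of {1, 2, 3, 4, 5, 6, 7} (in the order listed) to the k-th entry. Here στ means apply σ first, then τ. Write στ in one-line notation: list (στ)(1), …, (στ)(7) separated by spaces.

4 5 7 1 6 3 2

Chase each element through σ then τ: 1 → 6 → 4; 2 → 7 → 5; 3 → 4 → 7; 4 → 2 → 1; 5 → 5 → 6; 6 → 1 → 3; 7 → 3 → 2.
So στ in one-line form is 4 5 7 1 6 3 2.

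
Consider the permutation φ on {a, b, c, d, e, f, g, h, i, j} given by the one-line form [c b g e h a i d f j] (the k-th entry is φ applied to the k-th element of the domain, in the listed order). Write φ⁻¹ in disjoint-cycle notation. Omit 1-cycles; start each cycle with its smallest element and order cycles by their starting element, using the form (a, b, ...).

(a, f, i, g, c)(d, h, e)

The cycle decomposition of φ is (a, c, g, i, f)(d, e, h).
The inverse reverses every cycle; in canonical form, φ⁻¹ = (a, f, i, g, c)(d, h, e).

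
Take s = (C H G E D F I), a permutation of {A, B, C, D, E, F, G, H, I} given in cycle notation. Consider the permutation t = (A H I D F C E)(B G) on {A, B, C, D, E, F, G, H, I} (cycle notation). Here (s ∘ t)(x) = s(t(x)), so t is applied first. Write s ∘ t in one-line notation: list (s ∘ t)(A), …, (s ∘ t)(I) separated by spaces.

(s ∘ t)(x) = s(t(x)). Computing each image: s(t(A)) = s(H) = G, s(t(B)) = s(G) = E, s(t(C)) = s(E) = D, s(t(D)) = s(F) = I, s(t(E)) = s(A) = A, s(t(F)) = s(C) = H, s(t(G)) = s(B) = B, s(t(H)) = s(I) = C, s(t(I)) = s(D) = F.
Hence s ∘ t = [G E D I A H B C F].

G E D I A H B C F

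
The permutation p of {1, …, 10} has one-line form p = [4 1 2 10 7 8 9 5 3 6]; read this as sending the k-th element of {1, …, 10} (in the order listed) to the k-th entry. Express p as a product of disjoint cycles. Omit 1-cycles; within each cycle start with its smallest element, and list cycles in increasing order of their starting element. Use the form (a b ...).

Iterating p from 1 gives 1 → 4 → 10 → 6 → 8 → 5 → 7 → 9 → 3 → 2 → 1; that is the 10-cycle (1 4 10 6 8 5 7 9 3 2).
Repeating from the next unused element and collecting all non-trivial cycles gives (1 4 10 6 8 5 7 9 3 2).

(1 4 10 6 8 5 7 9 3 2)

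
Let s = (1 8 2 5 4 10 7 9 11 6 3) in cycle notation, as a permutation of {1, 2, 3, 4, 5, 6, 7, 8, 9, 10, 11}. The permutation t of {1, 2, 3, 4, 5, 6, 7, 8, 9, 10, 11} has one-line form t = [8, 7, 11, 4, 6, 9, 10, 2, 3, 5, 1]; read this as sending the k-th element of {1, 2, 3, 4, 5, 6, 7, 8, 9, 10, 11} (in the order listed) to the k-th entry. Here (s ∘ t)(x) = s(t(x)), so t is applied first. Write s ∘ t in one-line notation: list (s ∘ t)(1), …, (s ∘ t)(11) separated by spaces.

(s ∘ t)(x) = s(t(x)). Computing each image: s(t(1)) = s(8) = 2, s(t(2)) = s(7) = 9, s(t(3)) = s(11) = 6, s(t(4)) = s(4) = 10, s(t(5)) = s(6) = 3, s(t(6)) = s(9) = 11, s(t(7)) = s(10) = 7, s(t(8)) = s(2) = 5, s(t(9)) = s(3) = 1, s(t(10)) = s(5) = 4, s(t(11)) = s(1) = 8.
Hence s ∘ t = [2 9 6 10 3 11 7 5 1 4 8].

2 9 6 10 3 11 7 5 1 4 8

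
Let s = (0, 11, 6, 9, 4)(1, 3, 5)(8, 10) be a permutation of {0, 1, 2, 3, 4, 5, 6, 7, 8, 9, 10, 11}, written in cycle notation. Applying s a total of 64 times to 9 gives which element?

9 lies in the 5-cycle (0, 11, 6, 9, 4).
Powers repeat with period 5 on this cycle, and 64 mod 5 = 4, so s^64(9) = s^4(9).
Advancing 4 steps from 9: 9 → 4 → 0 → 11 → 6.

6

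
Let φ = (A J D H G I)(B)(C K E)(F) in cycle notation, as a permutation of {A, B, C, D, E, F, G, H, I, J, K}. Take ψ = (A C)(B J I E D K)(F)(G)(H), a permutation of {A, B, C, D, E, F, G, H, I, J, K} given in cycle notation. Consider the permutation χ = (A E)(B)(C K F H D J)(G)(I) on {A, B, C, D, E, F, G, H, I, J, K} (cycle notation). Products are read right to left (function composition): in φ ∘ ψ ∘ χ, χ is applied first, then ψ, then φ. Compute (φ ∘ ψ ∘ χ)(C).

Apply the permutations in order: χ(C) = K, then ψ(K) = B, then φ(B) = B. So (φ ∘ ψ ∘ χ)(C) = B.

B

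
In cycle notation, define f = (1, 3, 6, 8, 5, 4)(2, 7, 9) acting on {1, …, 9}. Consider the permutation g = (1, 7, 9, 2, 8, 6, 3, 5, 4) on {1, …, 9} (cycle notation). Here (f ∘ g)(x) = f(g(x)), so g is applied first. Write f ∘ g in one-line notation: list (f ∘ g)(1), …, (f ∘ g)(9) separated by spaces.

9 5 4 3 1 6 2 8 7

Chase each element through g then f: 1 → 7 → 9; 2 → 8 → 5; 3 → 5 → 4; 4 → 1 → 3; 5 → 4 → 1; 6 → 3 → 6; 7 → 9 → 2; 8 → 6 → 8; 9 → 2 → 7.
Collecting the images, f ∘ g = [9 5 4 3 1 6 2 8 7].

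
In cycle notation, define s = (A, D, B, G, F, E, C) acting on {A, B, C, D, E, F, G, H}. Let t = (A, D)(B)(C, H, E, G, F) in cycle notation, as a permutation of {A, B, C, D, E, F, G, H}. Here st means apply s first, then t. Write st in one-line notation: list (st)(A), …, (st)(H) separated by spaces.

A F D B H G C E

(st)(x) = t(s(x)). Computing each image: t(s(A)) = t(D) = A, t(s(B)) = t(G) = F, t(s(C)) = t(A) = D, t(s(D)) = t(B) = B, t(s(E)) = t(C) = H, t(s(F)) = t(E) = G, t(s(G)) = t(F) = C, t(s(H)) = t(H) = E.
Hence st = [A F D B H G C E].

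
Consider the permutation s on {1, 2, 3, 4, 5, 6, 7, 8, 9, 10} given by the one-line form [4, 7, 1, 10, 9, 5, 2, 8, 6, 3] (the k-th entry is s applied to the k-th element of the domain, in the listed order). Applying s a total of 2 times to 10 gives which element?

1

Tracing 10 → 3 → … returns to 10 after 4 steps, so 10 lies in a 4-cycle (1, 4, 10, 3).
Stepping 2 places around the cycle: 10 → 3 → 1.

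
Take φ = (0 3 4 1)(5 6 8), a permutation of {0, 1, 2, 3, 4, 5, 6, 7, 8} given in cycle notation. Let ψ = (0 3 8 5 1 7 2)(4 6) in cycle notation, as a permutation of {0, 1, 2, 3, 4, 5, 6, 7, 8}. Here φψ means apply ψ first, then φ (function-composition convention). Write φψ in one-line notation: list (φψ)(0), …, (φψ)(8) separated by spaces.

4 7 3 5 8 0 1 2 6

For each element, apply ψ then φ: 0 → 3 → 4; 1 → 7 → 7; 2 → 0 → 3; 3 → 8 → 5; 4 → 6 → 8; 5 → 1 → 0; 6 → 4 → 1; 7 → 2 → 2; 8 → 5 → 6.
So φψ in one-line form is 4 7 3 5 8 0 1 2 6.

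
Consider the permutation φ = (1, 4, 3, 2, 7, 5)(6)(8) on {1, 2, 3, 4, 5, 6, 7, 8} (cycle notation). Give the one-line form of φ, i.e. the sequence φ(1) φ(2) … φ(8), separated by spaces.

4 7 2 3 1 6 5 8

Image by image: 1→4, 2→7, 3→2, 4→3, 5→1, 6→6, 7→5, 8→8.
Listing these in domain order gives 4 7 2 3 1 6 5 8.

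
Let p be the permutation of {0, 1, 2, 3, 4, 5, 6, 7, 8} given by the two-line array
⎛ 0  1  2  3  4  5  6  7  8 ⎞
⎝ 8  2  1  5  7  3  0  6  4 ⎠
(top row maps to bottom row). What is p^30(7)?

7

Tracing 7 → 6 → … returns to 7 after 5 steps, so 7 lies in a 5-cycle (0 8 4 7 6).
Powers repeat with period 5 on this cycle, and 30 mod 5 = 0, so p^30(7) = p^0(7).
So p^30(7) = 7.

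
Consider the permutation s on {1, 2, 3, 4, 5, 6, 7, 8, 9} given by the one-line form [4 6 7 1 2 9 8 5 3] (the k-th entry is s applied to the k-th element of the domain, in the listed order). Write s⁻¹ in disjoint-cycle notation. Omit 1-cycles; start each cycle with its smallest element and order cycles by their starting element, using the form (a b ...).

The cycle decomposition of s is (1 4)(2 6 9 3 7 8 5).
The inverse reverses every cycle; in canonical form, s⁻¹ = (1 4)(2 5 8 7 3 9 6).

(1 4)(2 5 8 7 3 9 6)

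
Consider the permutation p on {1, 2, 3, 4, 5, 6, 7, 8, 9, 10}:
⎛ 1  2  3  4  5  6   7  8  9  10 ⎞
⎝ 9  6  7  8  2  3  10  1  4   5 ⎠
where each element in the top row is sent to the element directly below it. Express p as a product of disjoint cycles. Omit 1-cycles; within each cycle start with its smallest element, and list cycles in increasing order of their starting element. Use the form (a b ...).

(1 9 4 8)(2 6 3 7 10 5)

Iterating p from 1 gives 1 → 9 → 4 → 8 → 1; that is the 4-cycle (1 9 4 8).
Continuing from each remaining unvisited element yields (1 9 4 8)(2 6 3 7 10 5).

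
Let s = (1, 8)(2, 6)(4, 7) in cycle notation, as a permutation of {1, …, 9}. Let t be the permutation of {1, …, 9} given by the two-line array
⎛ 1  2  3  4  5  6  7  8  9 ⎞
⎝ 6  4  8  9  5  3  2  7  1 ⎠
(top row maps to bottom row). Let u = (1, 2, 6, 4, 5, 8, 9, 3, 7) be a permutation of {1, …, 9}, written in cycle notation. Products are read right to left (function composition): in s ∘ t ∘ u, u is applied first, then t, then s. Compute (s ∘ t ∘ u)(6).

9

Apply the permutations in order: u(6) = 4, then t(4) = 9, then s(9) = 9. So (s ∘ t ∘ u)(6) = 9.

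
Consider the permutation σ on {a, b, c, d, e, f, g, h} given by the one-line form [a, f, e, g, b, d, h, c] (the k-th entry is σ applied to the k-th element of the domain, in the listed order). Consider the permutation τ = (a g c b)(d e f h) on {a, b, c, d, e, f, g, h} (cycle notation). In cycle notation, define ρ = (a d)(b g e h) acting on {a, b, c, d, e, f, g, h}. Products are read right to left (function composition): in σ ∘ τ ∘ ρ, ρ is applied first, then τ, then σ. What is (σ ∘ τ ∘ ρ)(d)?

h

Apply the permutations in order: ρ(d) = a, then τ(a) = g, then σ(g) = h. So (σ ∘ τ ∘ ρ)(d) = h.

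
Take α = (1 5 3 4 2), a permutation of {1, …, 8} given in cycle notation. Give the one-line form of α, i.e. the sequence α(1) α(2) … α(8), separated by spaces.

Reading each image from the cycles: 1→5, 2→1, 3→4, 4→2, 5→3, 6→6, 7→7, 8→8.
So the one-line form is 5 1 4 2 3 6 7 8.

5 1 4 2 3 6 7 8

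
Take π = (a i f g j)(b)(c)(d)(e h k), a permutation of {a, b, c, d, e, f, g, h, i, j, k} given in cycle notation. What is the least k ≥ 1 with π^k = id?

15

The cycle type of π is (5, 3, 1, 1, 1).
Since disjoint cycles commute, ord(π) = lcm(5, 3) = 15.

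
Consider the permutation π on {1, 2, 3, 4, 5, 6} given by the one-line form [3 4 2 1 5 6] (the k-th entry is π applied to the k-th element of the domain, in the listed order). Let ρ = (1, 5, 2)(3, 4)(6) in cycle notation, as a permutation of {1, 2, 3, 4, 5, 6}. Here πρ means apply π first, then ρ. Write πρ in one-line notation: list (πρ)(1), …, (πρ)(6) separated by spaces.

For each element, apply π then ρ: 1 → 3 → 4; 2 → 4 → 3; 3 → 2 → 1; 4 → 1 → 5; 5 → 5 → 2; 6 → 6 → 6.
Collecting the images, πρ = [4 3 1 5 2 6].

4 3 1 5 2 6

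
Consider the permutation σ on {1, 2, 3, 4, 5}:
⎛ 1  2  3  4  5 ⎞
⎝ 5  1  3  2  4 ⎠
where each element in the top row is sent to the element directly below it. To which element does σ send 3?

3

The entry below 3 in the array is 3, so σ(3) = 3.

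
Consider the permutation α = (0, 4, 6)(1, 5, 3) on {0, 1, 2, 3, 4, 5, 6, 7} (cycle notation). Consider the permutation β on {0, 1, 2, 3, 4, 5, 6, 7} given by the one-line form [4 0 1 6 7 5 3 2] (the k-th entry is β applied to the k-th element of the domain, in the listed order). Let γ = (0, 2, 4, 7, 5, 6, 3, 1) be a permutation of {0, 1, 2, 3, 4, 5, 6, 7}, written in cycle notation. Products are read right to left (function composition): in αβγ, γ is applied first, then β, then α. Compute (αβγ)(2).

(αβγ)(2) = α(β(γ(2))). γ(2) = 4, then β(4) = 7, then α(7) = 7, so the result is 7.

7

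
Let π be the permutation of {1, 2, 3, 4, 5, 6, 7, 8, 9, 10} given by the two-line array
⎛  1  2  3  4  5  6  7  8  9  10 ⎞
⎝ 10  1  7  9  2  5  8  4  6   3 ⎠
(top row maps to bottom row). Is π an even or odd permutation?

In disjoint-cycle form the cycle lengths are 10.
A cycle is odd iff its length is even; π has 1 even-length cycle, so sgn(π) = (−1)^1 and π is odd.

odd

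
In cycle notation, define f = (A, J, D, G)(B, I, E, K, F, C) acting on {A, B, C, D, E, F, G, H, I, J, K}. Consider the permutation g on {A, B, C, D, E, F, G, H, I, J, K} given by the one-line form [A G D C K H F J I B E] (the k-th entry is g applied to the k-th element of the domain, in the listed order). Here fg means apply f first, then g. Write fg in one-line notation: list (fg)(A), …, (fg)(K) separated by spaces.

(fg)(x) = g(f(x)). Computing each image: g(f(A)) = g(J) = B, g(f(B)) = g(I) = I, g(f(C)) = g(B) = G, g(f(D)) = g(G) = F, g(f(E)) = g(K) = E, g(f(F)) = g(C) = D, g(f(G)) = g(A) = A, g(f(H)) = g(H) = J, g(f(I)) = g(E) = K, g(f(J)) = g(D) = C, g(f(K)) = g(F) = H.
Hence fg = [B I G F E D A J K C H].

B I G F E D A J K C H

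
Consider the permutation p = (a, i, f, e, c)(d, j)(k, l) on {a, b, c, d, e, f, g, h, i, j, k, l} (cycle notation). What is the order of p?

10

The cycle type of p is (5, 2, 2, 1, 1, 1).
The order of p is the least common multiple of its cycle lengths: lcm(5, 2, 2) = 10.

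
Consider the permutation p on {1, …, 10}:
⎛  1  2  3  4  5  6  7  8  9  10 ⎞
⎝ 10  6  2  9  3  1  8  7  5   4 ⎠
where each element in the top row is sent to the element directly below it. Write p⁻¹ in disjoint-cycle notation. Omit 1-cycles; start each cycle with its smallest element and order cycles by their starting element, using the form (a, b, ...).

First write p in disjoint cycles: (1, 10, 4, 9, 5, 3, 2, 6)(7, 8).
The inverse reverses every cycle; in canonical form, p⁻¹ = (1, 6, 2, 3, 5, 9, 4, 10)(7, 8).

(1, 6, 2, 3, 5, 9, 4, 10)(7, 8)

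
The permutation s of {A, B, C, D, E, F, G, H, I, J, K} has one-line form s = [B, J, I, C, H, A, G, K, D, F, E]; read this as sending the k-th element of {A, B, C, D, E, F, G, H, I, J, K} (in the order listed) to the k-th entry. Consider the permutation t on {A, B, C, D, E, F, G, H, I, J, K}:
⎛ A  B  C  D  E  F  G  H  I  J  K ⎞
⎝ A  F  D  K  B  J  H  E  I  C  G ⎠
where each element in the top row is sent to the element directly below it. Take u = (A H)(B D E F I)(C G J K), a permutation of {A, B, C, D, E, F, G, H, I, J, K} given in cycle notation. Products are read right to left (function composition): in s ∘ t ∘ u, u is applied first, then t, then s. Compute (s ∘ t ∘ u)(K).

C

Apply the permutations in order: u(K) = C, then t(C) = D, then s(D) = C. So (s ∘ t ∘ u)(K) = C.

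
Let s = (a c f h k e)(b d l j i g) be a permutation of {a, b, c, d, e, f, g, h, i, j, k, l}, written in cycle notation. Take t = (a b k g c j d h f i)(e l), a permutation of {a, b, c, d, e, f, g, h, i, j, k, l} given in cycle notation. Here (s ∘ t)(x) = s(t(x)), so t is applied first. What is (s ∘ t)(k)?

b

First apply t: t(k) = g, then s(g) = b. Thus (s ∘ t)(k) = b.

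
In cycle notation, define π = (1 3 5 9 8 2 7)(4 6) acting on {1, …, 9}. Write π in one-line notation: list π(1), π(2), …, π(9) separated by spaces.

Each element maps to the next entry in its cycle (wrapping to the front): 1→3, 2→7, 3→5, 4→6, 5→9, 6→4, 7→1, 8→2, 9→8.
So the one-line form is 3 7 5 6 9 4 1 2 8.

3 7 5 6 9 4 1 2 8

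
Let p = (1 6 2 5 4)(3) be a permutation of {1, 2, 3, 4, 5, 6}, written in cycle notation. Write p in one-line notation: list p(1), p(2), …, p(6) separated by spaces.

6 5 3 1 4 2

Image by image: 1→6, 2→5, 3→3, 4→1, 5→4, 6→2.
So the one-line form is 6 5 3 1 4 2.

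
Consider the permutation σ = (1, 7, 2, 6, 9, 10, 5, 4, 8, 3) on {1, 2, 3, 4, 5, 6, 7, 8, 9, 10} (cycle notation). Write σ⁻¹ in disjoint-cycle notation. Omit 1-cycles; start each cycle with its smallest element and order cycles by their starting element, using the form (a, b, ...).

If σ sends a → b within a cycle, σ⁻¹ sends b → a; equivalently, reverse each cycle.
After reversing and putting each cycle's least element first, σ⁻¹ = (1, 3, 8, 4, 5, 10, 9, 6, 2, 7).

(1, 3, 8, 4, 5, 10, 9, 6, 2, 7)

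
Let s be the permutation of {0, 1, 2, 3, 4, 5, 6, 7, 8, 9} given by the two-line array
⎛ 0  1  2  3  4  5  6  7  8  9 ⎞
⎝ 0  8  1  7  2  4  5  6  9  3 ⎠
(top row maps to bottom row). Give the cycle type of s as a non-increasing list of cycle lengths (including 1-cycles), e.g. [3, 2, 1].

[9, 1]

The disjoint cycles are (0)(1, 8, 9, 3, 7, 6, 5, 4, 2), with lengths 9, 1 in non-increasing order.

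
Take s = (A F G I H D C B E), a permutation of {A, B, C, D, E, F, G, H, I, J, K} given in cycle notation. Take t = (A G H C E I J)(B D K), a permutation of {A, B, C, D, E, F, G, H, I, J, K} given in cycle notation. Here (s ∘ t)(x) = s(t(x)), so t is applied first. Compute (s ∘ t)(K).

E

t(K) = B, then s(B) = E; composing gives (s ∘ t)(K) = E.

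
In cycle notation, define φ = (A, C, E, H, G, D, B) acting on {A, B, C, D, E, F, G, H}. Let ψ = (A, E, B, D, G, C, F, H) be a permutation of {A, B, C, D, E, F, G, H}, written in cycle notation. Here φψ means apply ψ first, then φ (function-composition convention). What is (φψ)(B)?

B

First apply ψ: ψ(B) = D, then φ(D) = B. Thus (φψ)(B) = B.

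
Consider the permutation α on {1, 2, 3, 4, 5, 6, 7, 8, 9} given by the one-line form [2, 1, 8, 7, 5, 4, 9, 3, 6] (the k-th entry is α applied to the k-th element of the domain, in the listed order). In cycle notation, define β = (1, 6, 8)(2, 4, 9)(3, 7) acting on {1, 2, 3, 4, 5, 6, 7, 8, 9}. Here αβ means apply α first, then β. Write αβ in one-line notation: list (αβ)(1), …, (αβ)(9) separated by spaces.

Chase each element through α then β: 1 → 2 → 4; 2 → 1 → 6; 3 → 8 → 1; 4 → 7 → 3; 5 → 5 → 5; 6 → 4 → 9; 7 → 9 → 2; 8 → 3 → 7; 9 → 6 → 8.
Collecting the images, αβ = [4 6 1 3 5 9 2 7 8].

4 6 1 3 5 9 2 7 8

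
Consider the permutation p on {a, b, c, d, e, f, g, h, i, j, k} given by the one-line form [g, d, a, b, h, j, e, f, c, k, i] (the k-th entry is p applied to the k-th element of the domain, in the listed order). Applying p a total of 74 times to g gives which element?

Tracing g → e → … returns to g after 9 steps, so g lies in a 9-cycle (a, g, e, h, f, j, k, i, c).
On a 9-cycle, p^9 is the identity, so p^74 = p^2 there (74 ≡ 2 mod 9).
Advancing 2 steps from g: g → e → h.

h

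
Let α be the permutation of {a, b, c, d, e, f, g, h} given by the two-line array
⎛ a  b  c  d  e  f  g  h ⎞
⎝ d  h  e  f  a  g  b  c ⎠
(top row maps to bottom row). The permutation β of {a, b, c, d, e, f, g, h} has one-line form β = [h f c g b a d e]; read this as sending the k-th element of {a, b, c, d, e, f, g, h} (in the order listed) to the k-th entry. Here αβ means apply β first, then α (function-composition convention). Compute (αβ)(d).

(αβ)(d) = α(β(d)). β(d) = g, then α(g) = b. So (αβ)(d) = b.

b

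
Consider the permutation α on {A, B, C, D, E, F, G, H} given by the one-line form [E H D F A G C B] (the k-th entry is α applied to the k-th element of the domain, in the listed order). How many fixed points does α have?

0

No element satisfies α(x) = x, so there are 0 fixed points.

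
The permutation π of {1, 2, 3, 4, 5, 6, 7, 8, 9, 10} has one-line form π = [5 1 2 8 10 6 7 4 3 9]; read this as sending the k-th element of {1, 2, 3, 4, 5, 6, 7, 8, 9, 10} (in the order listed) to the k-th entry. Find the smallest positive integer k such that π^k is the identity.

6

Writing π as disjoint cycles, the cycle lengths are 6, 2, 1, 1.
The order is lcm(6, 2) = 6.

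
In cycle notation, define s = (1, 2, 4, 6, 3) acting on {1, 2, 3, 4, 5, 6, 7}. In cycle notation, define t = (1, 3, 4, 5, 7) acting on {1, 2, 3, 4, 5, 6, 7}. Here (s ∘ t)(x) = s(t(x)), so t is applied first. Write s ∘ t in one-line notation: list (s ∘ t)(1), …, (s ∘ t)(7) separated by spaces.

1 4 6 5 7 3 2

For each element, apply t then s: 1 → 3 → 1; 2 → 2 → 4; 3 → 4 → 6; 4 → 5 → 5; 5 → 7 → 7; 6 → 6 → 3; 7 → 1 → 2.
So s ∘ t in one-line form is 1 4 6 5 7 3 2.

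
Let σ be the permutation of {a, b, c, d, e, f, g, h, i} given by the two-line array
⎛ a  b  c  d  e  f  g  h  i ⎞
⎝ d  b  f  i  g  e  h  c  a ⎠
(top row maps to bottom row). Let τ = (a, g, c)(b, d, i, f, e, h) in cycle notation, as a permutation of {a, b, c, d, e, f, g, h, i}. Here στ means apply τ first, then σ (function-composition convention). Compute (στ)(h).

τ(h) = b, then σ(b) = b; composing gives (στ)(h) = b.

b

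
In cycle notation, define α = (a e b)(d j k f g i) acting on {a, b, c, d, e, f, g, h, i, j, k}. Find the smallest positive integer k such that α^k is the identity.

The cycle type of α is (6, 3, 1, 1).
The order of α is the least common multiple of its cycle lengths: lcm(6, 3) = 6.

6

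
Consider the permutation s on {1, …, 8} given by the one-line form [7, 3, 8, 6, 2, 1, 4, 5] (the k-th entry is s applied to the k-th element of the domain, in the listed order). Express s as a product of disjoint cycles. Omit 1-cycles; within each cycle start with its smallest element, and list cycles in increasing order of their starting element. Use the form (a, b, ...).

From 1: 1 → 7 → 4 → 6 → 1, closing the cycle (1, 7, 4, 6).
Repeating from the next unused element and collecting all non-trivial cycles gives (1, 7, 4, 6)(2, 3, 8, 5).

(1, 7, 4, 6)(2, 3, 8, 5)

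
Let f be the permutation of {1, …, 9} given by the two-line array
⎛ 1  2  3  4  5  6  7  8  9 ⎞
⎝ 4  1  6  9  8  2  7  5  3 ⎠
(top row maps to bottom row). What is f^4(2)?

3

Tracing 2 → 1 → … returns to 2 after 6 steps, so 2 lies in a 6-cycle (1, 4, 9, 3, 6, 2).
Advancing 4 steps from 2: 2 → 1 → 4 → 9 → 3.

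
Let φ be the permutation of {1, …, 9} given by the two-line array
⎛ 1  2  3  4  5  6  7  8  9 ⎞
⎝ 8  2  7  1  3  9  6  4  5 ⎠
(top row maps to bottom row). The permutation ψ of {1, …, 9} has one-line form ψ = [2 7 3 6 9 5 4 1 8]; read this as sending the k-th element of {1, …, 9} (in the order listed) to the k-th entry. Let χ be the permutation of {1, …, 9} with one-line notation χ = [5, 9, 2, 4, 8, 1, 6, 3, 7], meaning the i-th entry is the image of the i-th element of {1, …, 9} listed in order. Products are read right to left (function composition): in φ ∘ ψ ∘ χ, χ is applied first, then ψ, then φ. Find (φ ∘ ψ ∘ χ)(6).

2

Apply the permutations in order: χ(6) = 1, then ψ(1) = 2, then φ(2) = 2. So (φ ∘ ψ ∘ χ)(6) = 2.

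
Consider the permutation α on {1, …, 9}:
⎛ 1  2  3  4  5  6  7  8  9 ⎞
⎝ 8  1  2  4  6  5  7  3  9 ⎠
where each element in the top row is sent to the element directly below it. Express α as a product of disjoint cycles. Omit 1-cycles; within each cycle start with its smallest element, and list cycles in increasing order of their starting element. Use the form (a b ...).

Iterating α from 1 gives 1 → 8 → 3 → 2 → 1; that is the 4-cycle (1 8 3 2).
Continuing from each remaining unvisited element yields (1 8 3 2)(5 6).

(1 8 3 2)(5 6)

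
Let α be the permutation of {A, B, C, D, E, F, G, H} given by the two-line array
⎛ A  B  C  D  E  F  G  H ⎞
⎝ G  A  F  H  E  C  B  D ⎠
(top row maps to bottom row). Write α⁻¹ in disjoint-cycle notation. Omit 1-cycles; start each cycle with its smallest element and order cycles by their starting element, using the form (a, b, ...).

(A, B, G)(C, F)(D, H)

First write α in disjoint cycles: (A, G, B)(C, F)(D, H).
Reversing each cycle (and rotating so the smallest element leads) gives α⁻¹ = (A, B, G)(C, F)(D, H).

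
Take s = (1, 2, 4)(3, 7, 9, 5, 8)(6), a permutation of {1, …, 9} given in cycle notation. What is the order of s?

The cycle type of s is (5, 3, 1).
The order is lcm(5, 3) = 15.

15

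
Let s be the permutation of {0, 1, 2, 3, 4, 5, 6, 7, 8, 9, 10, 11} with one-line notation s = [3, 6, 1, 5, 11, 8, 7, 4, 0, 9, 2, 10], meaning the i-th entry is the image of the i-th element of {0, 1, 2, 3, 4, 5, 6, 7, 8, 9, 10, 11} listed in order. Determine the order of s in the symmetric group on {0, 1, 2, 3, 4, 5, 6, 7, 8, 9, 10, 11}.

28

Writing s as disjoint cycles, the cycle lengths are 7, 4, 1.
Since disjoint cycles commute, ord(s) = lcm(7, 4) = 28.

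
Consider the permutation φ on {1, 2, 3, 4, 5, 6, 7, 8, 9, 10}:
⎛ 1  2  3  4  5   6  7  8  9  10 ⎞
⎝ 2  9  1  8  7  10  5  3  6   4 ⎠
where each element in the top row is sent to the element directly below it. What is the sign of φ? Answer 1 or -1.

1

In disjoint-cycle form the cycle lengths are 8, 2.
A cycle is odd iff its length is even; φ has 2 even-length cycles, so sgn(φ) = (−1)^2 and φ is even.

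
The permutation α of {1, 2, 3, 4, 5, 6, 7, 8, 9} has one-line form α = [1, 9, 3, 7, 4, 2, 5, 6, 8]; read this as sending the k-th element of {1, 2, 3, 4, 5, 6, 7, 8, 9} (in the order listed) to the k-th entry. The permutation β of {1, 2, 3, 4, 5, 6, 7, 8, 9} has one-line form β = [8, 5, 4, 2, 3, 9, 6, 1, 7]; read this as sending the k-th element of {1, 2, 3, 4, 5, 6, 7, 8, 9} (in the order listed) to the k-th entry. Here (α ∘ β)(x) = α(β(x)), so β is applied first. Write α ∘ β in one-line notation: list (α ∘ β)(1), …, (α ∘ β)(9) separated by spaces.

6 4 7 9 3 8 2 1 5

For each element, apply β then α: 1 → 8 → 6; 2 → 5 → 4; 3 → 4 → 7; 4 → 2 → 9; 5 → 3 → 3; 6 → 9 → 8; 7 → 6 → 2; 8 → 1 → 1; 9 → 7 → 5.
Collecting the images, α ∘ β = [6 4 7 9 3 8 2 1 5].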